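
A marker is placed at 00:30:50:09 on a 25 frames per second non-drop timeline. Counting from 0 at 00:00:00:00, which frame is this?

Total seconds to the label: (0 × 3600 + 30 × 60 + 50) = 1850.
Frame index = 1850 × 25 + 9 = 46259.

frame 46259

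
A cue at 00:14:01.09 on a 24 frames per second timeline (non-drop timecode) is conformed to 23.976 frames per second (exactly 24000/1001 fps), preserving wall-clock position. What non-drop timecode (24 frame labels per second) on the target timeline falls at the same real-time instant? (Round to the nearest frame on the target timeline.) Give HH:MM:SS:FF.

Source frame index: (0×3600 + 14×60 + 1) × 24 + 9 = 20193.
Real time: 20193 / (24) = 6731/8 s.
Target frame: (6731/8) × (24000/1001) = 20193000/1001 ≈ 20172.827 → 20173.
At 24 labels/s: frame 20173 → 00:14:00:13.

00:14:00:13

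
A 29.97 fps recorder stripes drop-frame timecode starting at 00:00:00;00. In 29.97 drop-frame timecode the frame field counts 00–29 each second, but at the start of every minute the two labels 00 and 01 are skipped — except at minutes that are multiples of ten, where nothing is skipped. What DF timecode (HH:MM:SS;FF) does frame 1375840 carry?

Ten DF minutes hold 17982 frames, so frame 1375840 lies in block 76 (frames 1366632–1384613) with 9208 frames into that block.
The block's first minute is 1800 frames and the rest 1798 each; 9208 frames reaches minute 5, so 76 × 18 + 5 × 2 = 1378 labels have been skipped so far.
Adding those back, label number 1375840 + 1378 = 1377218 at 30 labels/s is 45907 s + 8 f = 12 h 45 min 7 s frame 8, i.e. 12:45:07;08.

12:45:07;08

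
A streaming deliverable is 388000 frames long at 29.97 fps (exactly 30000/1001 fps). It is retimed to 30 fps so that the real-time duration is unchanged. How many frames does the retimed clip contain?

Target frames = source frames × (target rate / source rate) = 388000 × (30)/(30000/1001) = 388000 × 1001/1000 = 388388.

388388 frames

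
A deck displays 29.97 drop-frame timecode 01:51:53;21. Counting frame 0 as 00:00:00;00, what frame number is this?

201211

As if non-drop at 30 labels/s: (1 × 3600 + 51 × 60 + 53) × 30 + 21 = 201411.
Minute boundaries passed: 111; those not divisible by 10: 111 − 11 = 100; dropped labels = 2 × 100 = 200.
Actual frame index = 201411 − 200 = 201211.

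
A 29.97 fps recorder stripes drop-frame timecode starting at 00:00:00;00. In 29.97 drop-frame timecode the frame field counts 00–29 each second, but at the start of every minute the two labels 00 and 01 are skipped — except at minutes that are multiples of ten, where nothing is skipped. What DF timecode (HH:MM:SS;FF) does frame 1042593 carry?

Ten DF minutes hold 17982 frames, so frame 1042593 lies in block 57 (frames 1024974–1042955) with 17619 frames into that block.
The block's first minute is 1800 frames and the rest 1798 each; 17619 frames reaches minute 9, so 57 × 18 + 9 × 2 = 1044 labels have been skipped so far.
Adding those back, label number 1042593 + 1044 = 1043637 at 30 labels/s is 34787 s + 27 f = 9 h 39 min 47 s frame 27, i.e. 09:39:47;27.

09:39:47;27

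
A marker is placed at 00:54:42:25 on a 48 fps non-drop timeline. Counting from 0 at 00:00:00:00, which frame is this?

Total seconds to the label: (0 × 3600 + 54 × 60 + 42) = 3282.
Frame index = 3282 × 48 + 25 = 157561.

157561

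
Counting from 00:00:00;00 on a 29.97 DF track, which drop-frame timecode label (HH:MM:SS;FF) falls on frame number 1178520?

Ten DF minutes hold 17982 frames, so frame 1178520 lies in block 65 (frames 1168830–1186811) with 9690 frames into that block.
The block's first minute is 1800 frames and the rest 1798 each; 9690 frames reaches minute 5, so 65 × 18 + 5 × 2 = 1180 labels have been skipped so far.
Adding those back, label number 1178520 + 1180 = 1179700 at 30 labels/s is 39323 s + 10 f = 10 h 55 min 23 s frame 10, i.e. 10:55:23;10.

10:55:23;10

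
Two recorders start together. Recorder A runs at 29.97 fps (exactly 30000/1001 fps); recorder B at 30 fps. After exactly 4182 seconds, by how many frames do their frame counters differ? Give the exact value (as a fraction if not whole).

125460/1001 frames

A emits 30000/1001 × 4182 = 125460000/1001 frames; B emits 30 × 4182 = 125460.
Difference = 125460/1001 frames (≈ 125.3347); B is ahead of A.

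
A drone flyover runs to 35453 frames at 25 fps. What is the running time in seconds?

Running time = 35453 / (25) = 1418.12 s.

1418.12 seconds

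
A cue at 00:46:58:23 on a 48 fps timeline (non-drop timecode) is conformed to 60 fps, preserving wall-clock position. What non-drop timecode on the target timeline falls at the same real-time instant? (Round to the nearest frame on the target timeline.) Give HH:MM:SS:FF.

00:46:58:29

Source frame index: (0×3600 + 46×60 + 58) × 48 + 23 = 135287.
Real time: 135287 / (48) = 135287/48 s.
Target frame: (135287/48) × (60) = 676435/4 ≈ 169108.750 → 169109.
At 60 labels/s: frame 169109 → 00:46:58:29.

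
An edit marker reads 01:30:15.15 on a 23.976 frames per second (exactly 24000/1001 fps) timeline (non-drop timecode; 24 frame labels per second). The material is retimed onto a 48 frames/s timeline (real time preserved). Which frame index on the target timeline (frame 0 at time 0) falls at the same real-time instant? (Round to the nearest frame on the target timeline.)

Source frame index: (1×3600 + 30×60 + 15) × 24 + 15 = 129975.
Real time: 129975 / (24000/1001) = 1734733/320 s.
Target frame: (1734733/320) × (48) = 5204199/20 ≈ 260209.950 → 260210.

frame 260210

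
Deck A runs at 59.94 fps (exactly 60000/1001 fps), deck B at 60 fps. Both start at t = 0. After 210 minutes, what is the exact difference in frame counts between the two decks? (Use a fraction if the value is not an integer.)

108000/143 frames

210 min = 12600 s.
A emits 60000/1001 × 12600 = 108000000/143 frames; B emits 60 × 12600 = 756000.
Difference = 108000/143 frames (≈ 755.2448); B is ahead of A.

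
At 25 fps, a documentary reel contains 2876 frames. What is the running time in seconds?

Running time = 2876 / (25) = 115.04 s.

115.04 seconds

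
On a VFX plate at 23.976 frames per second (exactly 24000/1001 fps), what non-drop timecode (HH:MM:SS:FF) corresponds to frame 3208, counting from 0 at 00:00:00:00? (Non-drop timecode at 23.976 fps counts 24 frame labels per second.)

00:02:13:16

3208 ÷ 24 = 133 full seconds, remainder 16 frames.
133 s = 0 h 2 min 13 s.
Timecode: 00:02:13:16.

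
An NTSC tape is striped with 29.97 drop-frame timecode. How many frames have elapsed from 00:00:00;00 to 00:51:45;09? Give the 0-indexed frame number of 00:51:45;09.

Complete 10-minute blocks: 5, each 17982 frames → 89910.
Remaining 1 whole minute in the current block: 1800 + 0 × 1798 = 1800 frames.
Within the current minute: 45 × 30 + 9 − 2 = 1357 (labels ;00/;01 skipped at this minute). Total = 89910 + 1800 + 1357 = 93067.

93067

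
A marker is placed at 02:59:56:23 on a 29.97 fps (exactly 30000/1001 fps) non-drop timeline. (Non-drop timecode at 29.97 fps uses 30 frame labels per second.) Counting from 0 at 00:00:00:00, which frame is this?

323903

Total seconds to the label: (2 × 3600 + 59 × 60 + 56) = 10796.
Frame index = 10796 × 30 + 23 = 323903.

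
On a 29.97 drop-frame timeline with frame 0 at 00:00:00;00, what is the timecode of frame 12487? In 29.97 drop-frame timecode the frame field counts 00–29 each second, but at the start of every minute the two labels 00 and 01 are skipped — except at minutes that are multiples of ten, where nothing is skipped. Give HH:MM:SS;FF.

Each 10-minute DF block holds 10 × 60 × 30 − 9 × 2 = 17982 frames. 12487 ÷ 17982 → 0 full blocks, remainder 12487.
Within the partial block the first minute is 1800 frames and each further minute 1798, so 6 further minute boundaries passed. Total skipped labels = 18 × 0 + 2 × 6 = 12.
Non-drop label index = 12487 + 12 = 12499; at 30 labels/s that is 00:06:56:19, i.e. DF 00:06:56;19.

00:06:56;19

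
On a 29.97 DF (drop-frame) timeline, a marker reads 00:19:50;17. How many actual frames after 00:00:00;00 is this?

Complete 10-minute blocks: 1, each 17982 frames → 17982.
Remaining 9 whole minutes in the current block: 1800 + 8 × 1798 = 16184 frames.
Within the current minute: 50 × 30 + 17 − 2 = 1515 (labels ;00/;01 skipped at this minute). Total = 17982 + 16184 + 1515 = 35681.

35681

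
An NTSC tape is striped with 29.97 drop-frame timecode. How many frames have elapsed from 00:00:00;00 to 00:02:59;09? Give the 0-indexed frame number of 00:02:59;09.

Complete 10-minute blocks: 0, each 17982 frames → 0.
Remaining 2 whole minutes in the current block: 1800 + 1 × 1798 = 3598 frames.
Within the current minute: 59 × 30 + 9 − 2 = 1777 (labels ;00/;01 skipped at this minute). Total = 0 + 3598 + 1777 = 5375.

5375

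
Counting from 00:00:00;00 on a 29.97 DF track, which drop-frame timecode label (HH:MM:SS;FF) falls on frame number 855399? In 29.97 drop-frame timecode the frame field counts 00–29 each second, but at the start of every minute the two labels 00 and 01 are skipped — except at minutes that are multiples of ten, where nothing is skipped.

07:55:41;25

Each 10-minute DF block holds 10 × 60 × 30 − 9 × 2 = 17982 frames. 855399 ÷ 17982 → 47 full blocks, remainder 10245.
Within the partial block the first minute is 1800 frames and each further minute 1798, so 5 further minute boundaries passed. Total skipped labels = 18 × 47 + 2 × 5 = 856.
Non-drop label index = 855399 + 856 = 856255; at 30 labels/s that is 07:55:41:25, i.e. DF 07:55:41;25.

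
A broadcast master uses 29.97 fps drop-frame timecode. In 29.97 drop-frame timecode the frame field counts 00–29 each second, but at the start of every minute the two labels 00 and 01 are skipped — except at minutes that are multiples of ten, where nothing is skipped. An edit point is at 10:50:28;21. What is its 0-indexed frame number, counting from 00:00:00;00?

As if non-drop at 30 labels/s: (10 × 3600 + 50 × 60 + 28) × 30 + 21 = 1170861.
Minute boundaries passed: 650; those not divisible by 10: 650 − 65 = 585; dropped labels = 2 × 585 = 1170.
Actual frame index = 1170861 − 1170 = 1169691.

1169691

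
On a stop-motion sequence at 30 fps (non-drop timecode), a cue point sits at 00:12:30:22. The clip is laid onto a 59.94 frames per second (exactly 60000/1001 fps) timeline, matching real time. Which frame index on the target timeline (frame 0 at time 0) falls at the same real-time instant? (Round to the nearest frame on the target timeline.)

frame 44999

Source frame index: (0×3600 + 12×60 + 30) × 30 + 22 = 22522.
Real time: 22522 / (30) = 11261/15 s.
Target frame: (11261/15) × (60000/1001) = 45044000/1001 ≈ 44999.001 → 44999.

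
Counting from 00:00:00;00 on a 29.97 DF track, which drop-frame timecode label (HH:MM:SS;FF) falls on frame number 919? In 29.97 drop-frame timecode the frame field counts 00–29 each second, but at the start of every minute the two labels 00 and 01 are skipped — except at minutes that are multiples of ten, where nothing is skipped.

Ten DF minutes hold 17982 frames, so frame 919 lies in block 0 (frames 0–17981) with 919 frames into that block.
The block's first minute is 1800 frames and the rest 1798 each; 919 frames reaches minute 0, so 0 × 18 + 0 × 2 = 0 labels have been skipped so far.
Adding those back, label number 919 + 0 = 919 at 30 labels/s is 30 s + 19 f = 0 h 0 min 30 s frame 19, i.e. 00:00:30;19.

00:00:30;19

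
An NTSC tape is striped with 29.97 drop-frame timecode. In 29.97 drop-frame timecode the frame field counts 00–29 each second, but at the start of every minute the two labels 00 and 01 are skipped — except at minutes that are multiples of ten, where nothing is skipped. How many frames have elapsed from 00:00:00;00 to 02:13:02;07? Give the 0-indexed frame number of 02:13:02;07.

Complete 10-minute blocks: 13, each 17982 frames → 233766.
Remaining 3 whole minutes in the current block: 1800 + 2 × 1798 = 5396 frames.
Within the current minute: 2 × 30 + 7 − 2 = 65 (labels ;00/;01 skipped at this minute). Total = 233766 + 5396 + 65 = 239227.

239227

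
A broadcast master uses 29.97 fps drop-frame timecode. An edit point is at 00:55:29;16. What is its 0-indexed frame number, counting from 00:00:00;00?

99786

As if non-drop at 30 labels/s: (0 × 3600 + 55 × 60 + 29) × 30 + 16 = 99886.
Minute boundaries passed: 55; those not divisible by 10: 55 − 5 = 50; dropped labels = 2 × 50 = 100.
Actual frame index = 99886 − 100 = 99786.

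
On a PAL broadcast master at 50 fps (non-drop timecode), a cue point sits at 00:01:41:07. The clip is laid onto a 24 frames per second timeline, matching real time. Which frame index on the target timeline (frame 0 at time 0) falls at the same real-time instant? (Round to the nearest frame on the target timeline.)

Source frame index: (0×3600 + 1×60 + 41) × 50 + 7 = 5057.
Real time: 5057 / (50) = 5057/50 s.
Target frame: (5057/50) × (24) = 60684/25 ≈ 2427.360 → 2427.

frame 2427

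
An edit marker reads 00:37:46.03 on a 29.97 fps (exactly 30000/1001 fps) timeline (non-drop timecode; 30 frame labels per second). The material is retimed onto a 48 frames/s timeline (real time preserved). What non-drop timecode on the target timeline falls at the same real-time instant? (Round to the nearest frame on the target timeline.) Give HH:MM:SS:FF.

Source frame index: (0×3600 + 37×60 + 46) × 30 + 3 = 67983.
Real time: 67983 / (30000/1001) = 22683661/10000 s.
Target frame: (22683661/10000) × (48) = 68050983/625 ≈ 108881.573 → 108882.
At 48 labels/s: frame 108882 → 00:37:48:18.

00:37:48:18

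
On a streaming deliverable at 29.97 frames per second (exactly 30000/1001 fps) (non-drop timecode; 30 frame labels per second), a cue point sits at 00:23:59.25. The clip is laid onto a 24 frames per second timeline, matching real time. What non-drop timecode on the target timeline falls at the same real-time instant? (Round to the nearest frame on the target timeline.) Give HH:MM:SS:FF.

Source frame index: (0×3600 + 23×60 + 59) × 30 + 25 = 43195.
Real time: 43195 / (30000/1001) = 8647639/6000 s.
Target frame: (8647639/6000) × (24) = 8647639/250 ≈ 34590.556 → 34591.
At 24 labels/s: frame 34591 → 00:24:01:07.

00:24:01:07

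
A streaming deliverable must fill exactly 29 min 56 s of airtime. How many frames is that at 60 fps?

107760 frames

29 min 56 s = 1796 s.
Frames = 1796 × 60 = 107760.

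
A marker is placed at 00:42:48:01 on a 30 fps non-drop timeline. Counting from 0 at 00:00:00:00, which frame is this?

77041

Total seconds to the label: (0 × 3600 + 42 × 60 + 48) = 2568.
Frame index = 2568 × 30 + 1 = 77041.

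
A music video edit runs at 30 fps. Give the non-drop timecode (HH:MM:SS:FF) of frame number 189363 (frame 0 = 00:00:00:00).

189363 ÷ 30 = 6312 full seconds, remainder 3 frames.
6312 s = 1 h 45 min 12 s.
Timecode: 01:45:12:03.

01:45:12:03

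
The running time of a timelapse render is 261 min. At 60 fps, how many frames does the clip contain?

939600 frames

261 min = 15660 s.
Frames = 15660 × 60 = 939600.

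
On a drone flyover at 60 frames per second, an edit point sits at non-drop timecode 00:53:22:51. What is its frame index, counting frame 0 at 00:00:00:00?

frame 192171

Total seconds to the label: (0 × 3600 + 53 × 60 + 22) = 3202.
Frame index = 3202 × 60 + 51 = 192171.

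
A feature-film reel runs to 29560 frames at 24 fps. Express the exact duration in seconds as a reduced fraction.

3695/3 seconds

Running time = 29560 ÷ (24) = 29560 × 1/24 = 3695/3 s.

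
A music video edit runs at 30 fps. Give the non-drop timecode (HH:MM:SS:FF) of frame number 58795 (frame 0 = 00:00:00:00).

00:32:39:25

58795 ÷ 30 = 1959 full seconds, remainder 25 frames.
1959 s = 0 h 32 min 39 s.
Timecode: 00:32:39:25.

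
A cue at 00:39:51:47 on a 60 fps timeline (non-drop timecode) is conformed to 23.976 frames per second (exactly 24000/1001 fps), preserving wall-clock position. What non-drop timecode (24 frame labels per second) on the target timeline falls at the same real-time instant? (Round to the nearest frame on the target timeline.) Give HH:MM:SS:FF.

Source frame index: (0×3600 + 39×60 + 51) × 60 + 47 = 143507.
Real time: 143507 / (60) = 143507/60 s.
Target frame: (143507/60) × (24000/1001) = 630800/11 ≈ 57345.455 → 57345.
At 24 labels/s: frame 57345 → 00:39:49:09.

00:39:49:09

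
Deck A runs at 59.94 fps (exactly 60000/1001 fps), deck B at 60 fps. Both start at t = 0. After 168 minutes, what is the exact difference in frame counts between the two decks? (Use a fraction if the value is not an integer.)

168 min = 10080 s.
A emits 60000/1001 × 10080 = 86400000/143 frames; B emits 60 × 10080 = 604800.
Difference = 86400/143 frames (≈ 604.1958); B is ahead of A.

86400/143 frames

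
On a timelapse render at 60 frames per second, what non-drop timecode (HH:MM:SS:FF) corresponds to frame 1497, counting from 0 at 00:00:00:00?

00:00:24:57

1497 ÷ 60 = 24 full seconds, remainder 57 frames.
24 s = 0 h 0 min 24 s.
Timecode: 00:00:24:57.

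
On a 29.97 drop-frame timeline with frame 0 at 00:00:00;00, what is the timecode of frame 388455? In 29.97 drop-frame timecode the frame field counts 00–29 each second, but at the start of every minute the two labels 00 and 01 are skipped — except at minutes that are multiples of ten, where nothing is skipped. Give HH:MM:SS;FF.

Each 10-minute DF block holds 10 × 60 × 30 − 9 × 2 = 17982 frames. 388455 ÷ 17982 → 21 full blocks, remainder 10833.
Within the partial block the first minute is 1800 frames and each further minute 1798, so 6 further minute boundaries passed. Total skipped labels = 18 × 21 + 2 × 6 = 390.
Non-drop label index = 388455 + 390 = 388845; at 30 labels/s that is 03:36:01:15, i.e. DF 03:36:01;15.

03:36:01;15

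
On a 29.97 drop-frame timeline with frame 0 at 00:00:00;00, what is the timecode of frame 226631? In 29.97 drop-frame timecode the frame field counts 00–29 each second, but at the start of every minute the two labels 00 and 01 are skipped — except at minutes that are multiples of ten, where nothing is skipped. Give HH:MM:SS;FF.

02:06:01;29

Ten DF minutes hold 17982 frames, so frame 226631 lies in block 12 (frames 215784–233765) with 10847 frames into that block.
The block's first minute is 1800 frames and the rest 1798 each; 10847 frames reaches minute 6, so 12 × 18 + 6 × 2 = 228 labels have been skipped so far.
Adding those back, label number 226631 + 228 = 226859 at 30 labels/s is 7561 s + 29 f = 2 h 6 min 1 s frame 29, i.e. 02:06:01;29.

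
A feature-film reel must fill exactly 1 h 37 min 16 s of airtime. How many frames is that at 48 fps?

280128 frames

1 h 37 min 16 s = 5836 s.
Frames = 5836 × 48 = 280128.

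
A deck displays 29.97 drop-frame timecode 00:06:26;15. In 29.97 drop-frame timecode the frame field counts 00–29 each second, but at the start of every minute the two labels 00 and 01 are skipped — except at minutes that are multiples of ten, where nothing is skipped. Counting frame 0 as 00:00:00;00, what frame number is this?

As if non-drop at 30 labels/s: (0 × 3600 + 6 × 60 + 26) × 30 + 15 = 11595.
Minute boundaries passed: 6; those not divisible by 10: 6 − 0 = 6; dropped labels = 2 × 6 = 12.
Actual frame index = 11595 − 12 = 11583.

11583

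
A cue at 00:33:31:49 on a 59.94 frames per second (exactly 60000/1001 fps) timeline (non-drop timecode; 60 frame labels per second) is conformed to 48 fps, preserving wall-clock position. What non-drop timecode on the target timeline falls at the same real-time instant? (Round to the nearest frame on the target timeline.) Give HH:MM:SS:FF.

00:33:33:40

Source frame index: (0×3600 + 33×60 + 31) × 60 + 49 = 120709.
Real time: 120709 / (60000/1001) = 120829709/60000 s.
Target frame: (120829709/60000) × (48) = 120829709/1250 ≈ 96663.767 → 96664.
At 48 labels/s: frame 96664 → 00:33:33:40.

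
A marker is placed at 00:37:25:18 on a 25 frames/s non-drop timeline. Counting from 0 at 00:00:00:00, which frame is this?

56143

Total seconds to the label: (0 × 3600 + 37 × 60 + 25) = 2245.
Frame index = 2245 × 25 + 18 = 56143.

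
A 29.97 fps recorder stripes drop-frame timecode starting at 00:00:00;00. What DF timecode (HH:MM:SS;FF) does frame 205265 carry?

Ten DF minutes hold 17982 frames, so frame 205265 lies in block 11 (frames 197802–215783) with 7463 frames into that block.
The block's first minute is 1800 frames and the rest 1798 each; 7463 frames reaches minute 4, so 11 × 18 + 4 × 2 = 206 labels have been skipped so far.
Adding those back, label number 205265 + 206 = 205471 at 30 labels/s is 6849 s + 1 f = 1 h 54 min 9 s frame 1, i.e. 01:54:09;01.

01:54:09;01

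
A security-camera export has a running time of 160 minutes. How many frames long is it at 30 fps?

288000 frames

160 min = 9600 s.
Frames = 9600 × 30 = 288000.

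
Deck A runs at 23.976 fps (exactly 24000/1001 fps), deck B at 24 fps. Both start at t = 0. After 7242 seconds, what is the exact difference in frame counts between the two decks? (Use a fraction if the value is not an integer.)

173808/1001 frames

A emits 24000/1001 × 7242 = 173808000/1001 frames; B emits 24 × 7242 = 173808.
Difference = 173808/1001 frames (≈ 173.6344); B is ahead of A.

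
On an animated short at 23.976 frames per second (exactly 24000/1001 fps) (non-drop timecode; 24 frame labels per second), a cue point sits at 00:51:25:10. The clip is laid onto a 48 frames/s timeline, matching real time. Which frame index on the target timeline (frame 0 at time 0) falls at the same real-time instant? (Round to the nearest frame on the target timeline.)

frame 148248

Source frame index: (0×3600 + 51×60 + 25) × 24 + 10 = 74050.
Real time: 74050 / (24000/1001) = 1482481/480 s.
Target frame: (1482481/480) × (48) = 1482481/10 ≈ 148248.100 → 148248.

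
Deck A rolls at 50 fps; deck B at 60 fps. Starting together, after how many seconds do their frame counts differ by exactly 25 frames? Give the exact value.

2.5 seconds

The gap grows by |60 − 50| = 10 frames per second.
Time for a 25-frame gap: 25 ÷ (10) = 2.5 s.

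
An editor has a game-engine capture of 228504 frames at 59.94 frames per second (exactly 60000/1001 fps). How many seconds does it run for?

Running time = 228504 / (60000/1001) = 3812.2084 s.

3812.2084 seconds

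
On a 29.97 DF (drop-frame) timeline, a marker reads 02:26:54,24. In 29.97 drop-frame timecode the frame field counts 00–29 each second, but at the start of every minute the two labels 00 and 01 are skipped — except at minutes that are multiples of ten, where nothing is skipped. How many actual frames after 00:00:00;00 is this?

Complete 10-minute blocks: 14, each 17982 frames → 251748.
Remaining 6 whole minutes in the current block: 1800 + 5 × 1798 = 10790 frames.
Within the current minute: 54 × 30 + 24 − 2 = 1642 (labels ;00/;01 skipped at this minute). Total = 251748 + 10790 + 1642 = 264180.

264180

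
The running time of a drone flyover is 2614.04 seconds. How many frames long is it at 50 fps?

Frames = 2614.04 × 50 = 130702.

130702 frames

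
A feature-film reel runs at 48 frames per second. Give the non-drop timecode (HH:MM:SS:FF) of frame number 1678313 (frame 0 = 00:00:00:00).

09:42:44:41

1678313 ÷ 48 = 34964 full seconds, remainder 41 frames.
34964 s = 9 h 42 min 44 s.
Timecode: 09:42:44:41.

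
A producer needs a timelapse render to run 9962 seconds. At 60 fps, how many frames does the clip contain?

Frames = 9962 × 60 = 597720.

597720 frames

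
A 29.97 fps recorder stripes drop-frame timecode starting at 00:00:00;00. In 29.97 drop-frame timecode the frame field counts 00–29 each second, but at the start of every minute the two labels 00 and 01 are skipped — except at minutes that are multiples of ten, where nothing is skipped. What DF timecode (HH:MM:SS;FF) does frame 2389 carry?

00:01:19;21

Ten DF minutes hold 17982 frames, so frame 2389 lies in block 0 (frames 0–17981) with 2389 frames into that block.
The block's first minute is 1800 frames and the rest 1798 each; 2389 frames reaches minute 1, so 0 × 18 + 1 × 2 = 2 labels have been skipped so far.
Adding those back, label number 2389 + 2 = 2391 at 30 labels/s is 79 s + 21 f = 0 h 1 min 19 s frame 21, i.e. 00:01:19;21.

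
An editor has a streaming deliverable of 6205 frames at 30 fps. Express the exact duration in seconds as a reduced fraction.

1241/6 seconds

Running time = 6205 ÷ (30) = 6205 × 1/30 = 1241/6 s.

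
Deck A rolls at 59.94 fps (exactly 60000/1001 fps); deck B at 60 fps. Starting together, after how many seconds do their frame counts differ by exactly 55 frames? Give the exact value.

11011/12 seconds

The gap grows by |60 − 60000/1001| = 60/1001 frames per second.
Time for a 55-frame gap: 55 ÷ (60/1001) = 11011/12 s.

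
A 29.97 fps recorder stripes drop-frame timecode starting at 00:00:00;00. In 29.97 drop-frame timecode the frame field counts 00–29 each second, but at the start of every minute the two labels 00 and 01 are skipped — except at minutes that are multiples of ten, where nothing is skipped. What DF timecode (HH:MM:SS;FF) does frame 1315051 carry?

12:11:18;27

Each 10-minute DF block holds 10 × 60 × 30 − 9 × 2 = 17982 frames. 1315051 ÷ 17982 → 73 full blocks, remainder 2365.
Within the partial block the first minute is 1800 frames and each further minute 1798, so 1 further minute boundary passed. Total skipped labels = 18 × 73 + 2 × 1 = 1316.
Non-drop label index = 1315051 + 1316 = 1316367; at 30 labels/s that is 12:11:18:27, i.e. DF 12:11:18;27.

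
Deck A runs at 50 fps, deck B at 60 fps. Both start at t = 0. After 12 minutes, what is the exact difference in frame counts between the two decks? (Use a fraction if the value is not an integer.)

7200 frames

12 min = 720 s.
A emits 50 × 720 = 36000 frames; B emits 60 × 720 = 43200.
Difference = 7200 frames; B is ahead of A.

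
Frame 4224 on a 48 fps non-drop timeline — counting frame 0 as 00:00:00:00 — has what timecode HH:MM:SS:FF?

00:01:28:00

4224 ÷ 48 = 88 full seconds, remainder 0 frames.
88 s = 0 h 1 min 28 s.
Timecode: 00:01:28:00.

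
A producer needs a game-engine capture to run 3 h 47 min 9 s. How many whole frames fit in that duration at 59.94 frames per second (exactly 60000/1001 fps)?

816923 frames

3 h 47 min 9 s = 13629 s.
Frames = 13629 × 60000/1001 = 10620000/13 ≈ 816923.0769.
Complete frames: 816923.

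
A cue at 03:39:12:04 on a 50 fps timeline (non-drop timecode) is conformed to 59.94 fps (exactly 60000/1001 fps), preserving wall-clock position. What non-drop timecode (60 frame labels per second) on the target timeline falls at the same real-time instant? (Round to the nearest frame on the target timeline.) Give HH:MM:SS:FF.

Source frame index: (3×3600 + 39×60 + 12) × 50 + 4 = 657604.
Real time: 657604 / (50) = 328802/25 s.
Target frame: (328802/25) × (60000/1001) = 789124800/1001 ≈ 788336.464 → 788336.
At 60 labels/s: frame 788336 → 03:38:58:56.

03:38:58:56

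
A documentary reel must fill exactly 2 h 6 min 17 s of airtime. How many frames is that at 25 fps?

2 h 6 min 17 s = 7577 s.
Frames = 7577 × 25 = 189425.

189425 frames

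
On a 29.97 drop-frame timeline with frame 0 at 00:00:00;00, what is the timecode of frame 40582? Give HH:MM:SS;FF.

00:22:34;02

Each 10-minute DF block holds 10 × 60 × 30 − 9 × 2 = 17982 frames. 40582 ÷ 17982 → 2 full blocks, remainder 4618.
Within the partial block the first minute is 1800 frames and each further minute 1798, so 2 further minute boundaries passed. Total skipped labels = 18 × 2 + 2 × 2 = 40.
Non-drop label index = 40582 + 40 = 40622; at 30 labels/s that is 00:22:34:02, i.e. DF 00:22:34;02.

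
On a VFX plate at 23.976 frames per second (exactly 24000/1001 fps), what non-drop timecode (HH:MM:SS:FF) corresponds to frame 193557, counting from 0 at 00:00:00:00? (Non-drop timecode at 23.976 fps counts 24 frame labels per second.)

02:14:24:21

193557 ÷ 24 = 8064 full seconds, remainder 21 frames.
8064 s = 2 h 14 min 24 s.
Timecode: 02:14:24:21.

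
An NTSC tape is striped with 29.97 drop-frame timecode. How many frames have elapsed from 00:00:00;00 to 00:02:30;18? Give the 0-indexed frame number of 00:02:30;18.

4514

Complete 10-minute blocks: 0, each 17982 frames → 0.
Remaining 2 whole minutes in the current block: 1800 + 1 × 1798 = 3598 frames.
Within the current minute: 30 × 30 + 18 − 2 = 916 (labels ;00/;01 skipped at this minute). Total = 0 + 3598 + 916 = 4514.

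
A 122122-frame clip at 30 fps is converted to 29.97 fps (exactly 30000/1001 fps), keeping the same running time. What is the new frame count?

Target frames = source frames × (target rate / source rate) = 122122 × (30000/1001)/(30) = 122122 × 1000/1001 = 122000.

122000 frames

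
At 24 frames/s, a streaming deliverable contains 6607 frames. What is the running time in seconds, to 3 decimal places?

Running time = 6607 × 1/24 = 6607/24 s ≈ 275.292 s.

275.292 seconds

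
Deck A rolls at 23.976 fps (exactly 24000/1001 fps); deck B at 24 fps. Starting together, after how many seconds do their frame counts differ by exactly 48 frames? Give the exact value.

The gap grows by |24 − 24000/1001| = 24/1001 frames per second.
Time for a 48-frame gap: 48 ÷ (24/1001) = 2002 s.

2002 seconds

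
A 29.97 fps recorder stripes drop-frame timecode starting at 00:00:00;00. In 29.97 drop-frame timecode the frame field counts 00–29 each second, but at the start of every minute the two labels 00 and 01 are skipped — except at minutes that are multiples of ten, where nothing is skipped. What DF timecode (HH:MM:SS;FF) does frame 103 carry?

00:00:03;13

Ten DF minutes hold 17982 frames, so frame 103 lies in block 0 (frames 0–17981) with 103 frames into that block.
The block's first minute is 1800 frames and the rest 1798 each; 103 frames reaches minute 0, so 0 × 18 + 0 × 2 = 0 labels have been skipped so far.
Adding those back, label number 103 + 0 = 103 at 30 labels/s is 3 s + 13 f = 0 h 0 min 3 s frame 13, i.e. 00:00:03;13.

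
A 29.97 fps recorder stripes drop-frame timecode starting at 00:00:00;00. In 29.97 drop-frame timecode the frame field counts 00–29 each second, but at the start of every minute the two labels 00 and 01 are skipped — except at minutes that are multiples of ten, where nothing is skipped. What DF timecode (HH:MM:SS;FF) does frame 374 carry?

Ten DF minutes hold 17982 frames, so frame 374 lies in block 0 (frames 0–17981) with 374 frames into that block.
The block's first minute is 1800 frames and the rest 1798 each; 374 frames reaches minute 0, so 0 × 18 + 0 × 2 = 0 labels have been skipped so far.
Adding those back, label number 374 + 0 = 374 at 30 labels/s is 12 s + 14 f = 0 h 0 min 12 s frame 14, i.e. 00:00:12;14.

00:00:12;14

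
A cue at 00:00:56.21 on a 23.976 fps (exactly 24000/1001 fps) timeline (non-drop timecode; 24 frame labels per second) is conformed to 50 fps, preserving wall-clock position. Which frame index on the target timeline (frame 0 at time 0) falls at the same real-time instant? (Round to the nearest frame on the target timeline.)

frame 2847

Source frame index: (0×3600 + 0×60 + 56) × 24 + 21 = 1365.
Real time: 1365 / (24000/1001) = 91091/1600 s.
Target frame: (91091/1600) × (50) = 91091/32 ≈ 2846.594 → 2847.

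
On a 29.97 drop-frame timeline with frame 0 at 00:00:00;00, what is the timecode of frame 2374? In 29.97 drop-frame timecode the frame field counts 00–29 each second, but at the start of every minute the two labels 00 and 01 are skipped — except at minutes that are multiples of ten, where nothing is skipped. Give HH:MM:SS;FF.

00:01:19;06

Each 10-minute DF block holds 10 × 60 × 30 − 9 × 2 = 17982 frames. 2374 ÷ 17982 → 0 full blocks, remainder 2374.
Within the partial block the first minute is 1800 frames and each further minute 1798, so 1 further minute boundary passed. Total skipped labels = 18 × 0 + 2 × 1 = 2.
Non-drop label index = 2374 + 2 = 2376; at 30 labels/s that is 00:01:19:06, i.e. DF 00:01:19;06.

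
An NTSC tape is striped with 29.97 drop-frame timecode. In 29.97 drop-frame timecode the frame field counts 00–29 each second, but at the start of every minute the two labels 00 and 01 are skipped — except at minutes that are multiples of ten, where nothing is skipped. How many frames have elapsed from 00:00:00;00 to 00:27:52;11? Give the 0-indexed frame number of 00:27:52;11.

50121

Complete 10-minute blocks: 2, each 17982 frames → 35964.
Remaining 7 whole minutes in the current block: 1800 + 6 × 1798 = 12588 frames.
Within the current minute: 52 × 30 + 11 − 2 = 1569 (labels ;00/;01 skipped at this minute). Total = 35964 + 12588 + 1569 = 50121.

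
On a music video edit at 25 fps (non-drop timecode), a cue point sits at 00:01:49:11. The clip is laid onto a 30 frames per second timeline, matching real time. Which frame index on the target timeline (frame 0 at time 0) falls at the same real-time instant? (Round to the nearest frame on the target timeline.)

frame 3283

Source frame index: (0×3600 + 1×60 + 49) × 25 + 11 = 2736.
Real time: 2736 / (25) = 2736/25 s.
Target frame: (2736/25) × (30) = 16416/5 ≈ 3283.200 → 3283.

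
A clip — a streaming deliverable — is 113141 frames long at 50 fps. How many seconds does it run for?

Running time = 113141 / (50) = 2262.82 s.

2262.82 seconds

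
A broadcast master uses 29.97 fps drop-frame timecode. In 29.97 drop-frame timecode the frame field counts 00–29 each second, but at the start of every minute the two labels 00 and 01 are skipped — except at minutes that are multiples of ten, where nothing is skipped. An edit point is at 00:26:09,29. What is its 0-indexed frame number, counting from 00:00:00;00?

47051

Complete 10-minute blocks: 2, each 17982 frames → 35964.
Remaining 6 whole minutes in the current block: 1800 + 5 × 1798 = 10790 frames.
Within the current minute: 9 × 30 + 29 − 2 = 297 (labels ;00/;01 skipped at this minute). Total = 35964 + 10790 + 297 = 47051.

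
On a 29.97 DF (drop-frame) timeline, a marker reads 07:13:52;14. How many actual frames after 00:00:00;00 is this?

As if non-drop at 30 labels/s: (7 × 3600 + 13 × 60 + 52) × 30 + 14 = 780974.
Minute boundaries passed: 433; those not divisible by 10: 433 − 43 = 390; dropped labels = 2 × 390 = 780.
Actual frame index = 780974 − 780 = 780194.

780194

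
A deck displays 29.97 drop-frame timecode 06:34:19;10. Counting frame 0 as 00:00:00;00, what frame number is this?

709070

Complete 10-minute blocks: 39, each 17982 frames → 701298.
Remaining 4 whole minutes in the current block: 1800 + 3 × 1798 = 7194 frames.
Within the current minute: 19 × 30 + 10 − 2 = 578 (labels ;00/;01 skipped at this minute). Total = 701298 + 7194 + 578 = 709070.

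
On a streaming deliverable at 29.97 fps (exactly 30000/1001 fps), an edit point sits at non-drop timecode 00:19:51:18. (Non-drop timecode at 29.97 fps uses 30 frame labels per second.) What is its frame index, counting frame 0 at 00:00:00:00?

35748

Total seconds to the label: (0 × 3600 + 19 × 60 + 51) = 1191.
Frame index = 1191 × 30 + 18 = 35748.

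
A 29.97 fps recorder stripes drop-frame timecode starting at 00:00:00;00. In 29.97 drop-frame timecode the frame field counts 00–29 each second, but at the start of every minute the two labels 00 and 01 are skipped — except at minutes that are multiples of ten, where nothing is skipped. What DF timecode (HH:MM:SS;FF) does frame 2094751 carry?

Each 10-minute DF block holds 10 × 60 × 30 − 9 × 2 = 17982 frames. 2094751 ÷ 17982 → 116 full blocks, remainder 8839.
Within the partial block the first minute is 1800 frames and each further minute 1798, so 4 further minute boundaries passed. Total skipped labels = 18 × 116 + 2 × 4 = 2096.
Non-drop label index = 2094751 + 2096 = 2096847; at 30 labels/s that is 19:24:54:27, i.e. DF 19:24:54;27.

19:24:54;27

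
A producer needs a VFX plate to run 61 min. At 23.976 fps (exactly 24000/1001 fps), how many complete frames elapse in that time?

87752 frames

61 min = 3660 s.
Frames = 3660 × 24000/1001 = 87840000/1001 ≈ 87752.2478.
Complete frames: 87752.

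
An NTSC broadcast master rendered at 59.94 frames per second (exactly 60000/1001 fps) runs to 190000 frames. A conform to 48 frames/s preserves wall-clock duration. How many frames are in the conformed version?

Target frames = source frames × (target rate / source rate) = 190000 × (48)/(60000/1001) = 190000 × 1001/1250 = 152152.

152152 frames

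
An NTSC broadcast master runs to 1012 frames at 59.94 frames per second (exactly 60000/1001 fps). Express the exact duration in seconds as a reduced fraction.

Running time = 1012 ÷ (60000/1001) = 1012 × 1001/60000 = 253253/15000 s.

253253/15000 seconds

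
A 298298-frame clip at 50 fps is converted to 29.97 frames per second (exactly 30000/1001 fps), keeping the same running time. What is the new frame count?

Target frames = source frames × (target rate / source rate) = 298298 × (30000/1001)/(50) = 298298 × 600/1001 = 178800.

178800 frames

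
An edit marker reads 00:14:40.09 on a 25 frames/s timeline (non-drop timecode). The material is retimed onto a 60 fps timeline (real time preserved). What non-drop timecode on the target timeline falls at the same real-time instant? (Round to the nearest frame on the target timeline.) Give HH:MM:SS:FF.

00:14:40:22

Source frame index: (0×3600 + 14×60 + 40) × 25 + 9 = 22009.
Real time: 22009 / (25) = 22009/25 s.
Target frame: (22009/25) × (60) = 264108/5 ≈ 52821.600 → 52822.
At 60 labels/s: frame 52822 → 00:14:40:22.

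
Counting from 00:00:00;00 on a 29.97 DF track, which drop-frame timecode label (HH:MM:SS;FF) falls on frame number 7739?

00:04:18;07

Each 10-minute DF block holds 10 × 60 × 30 − 9 × 2 = 17982 frames. 7739 ÷ 17982 → 0 full blocks, remainder 7739.
Within the partial block the first minute is 1800 frames and each further minute 1798, so 4 further minute boundaries passed. Total skipped labels = 18 × 0 + 2 × 4 = 8.
Non-drop label index = 7739 + 8 = 7747; at 30 labels/s that is 00:04:18:07, i.e. DF 00:04:18;07.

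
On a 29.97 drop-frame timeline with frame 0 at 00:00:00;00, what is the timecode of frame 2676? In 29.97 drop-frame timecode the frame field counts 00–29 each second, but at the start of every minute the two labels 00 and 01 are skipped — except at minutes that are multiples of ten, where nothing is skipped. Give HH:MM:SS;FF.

00:01:29;08

Ten DF minutes hold 17982 frames, so frame 2676 lies in block 0 (frames 0–17981) with 2676 frames into that block.
The block's first minute is 1800 frames and the rest 1798 each; 2676 frames reaches minute 1, so 0 × 18 + 1 × 2 = 2 labels have been skipped so far.
Adding those back, label number 2676 + 2 = 2678 at 30 labels/s is 89 s + 8 f = 0 h 1 min 29 s frame 8, i.e. 00:01:29;08.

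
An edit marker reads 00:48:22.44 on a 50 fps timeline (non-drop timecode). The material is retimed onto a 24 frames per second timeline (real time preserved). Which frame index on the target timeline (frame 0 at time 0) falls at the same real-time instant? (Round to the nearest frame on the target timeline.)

Source frame index: (0×3600 + 48×60 + 22) × 50 + 44 = 145144.
Real time: 145144 / (50) = 72572/25 s.
Target frame: (72572/25) × (24) = 1741728/25 ≈ 69669.120 → 69669.

frame 69669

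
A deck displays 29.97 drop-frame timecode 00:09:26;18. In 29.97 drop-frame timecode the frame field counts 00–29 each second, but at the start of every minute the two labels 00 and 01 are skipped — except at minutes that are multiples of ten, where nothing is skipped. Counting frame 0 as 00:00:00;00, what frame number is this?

16980

Complete 10-minute blocks: 0, each 17982 frames → 0.
Remaining 9 whole minutes in the current block: 1800 + 8 × 1798 = 16184 frames.
Within the current minute: 26 × 30 + 18 − 2 = 796 (labels ;00/;01 skipped at this minute). Total = 0 + 16184 + 796 = 16980.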